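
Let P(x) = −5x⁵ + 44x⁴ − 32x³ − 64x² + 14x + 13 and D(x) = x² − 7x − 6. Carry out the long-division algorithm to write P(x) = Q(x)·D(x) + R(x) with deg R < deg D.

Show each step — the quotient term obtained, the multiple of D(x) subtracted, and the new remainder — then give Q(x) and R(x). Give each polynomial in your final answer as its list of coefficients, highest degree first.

Q = [-5, 9, 1, -3]; R = [-1, -5]

Step 1: lead(−5x⁵ + 44x⁴ − 32x³ − 64x² + 14x + 13) ÷ lead(D) = −5x⁵ ÷ x² = −5x³. Subtract (−5x³)·D = −5x⁵ + 35x⁴ + 30x³. Remainder: 9x⁴ − 62x³ − 64x² + 14x + 13.
Step 2: lead(9x⁴ − 62x³ − 64x² + 14x + 13) ÷ lead(D) = 9x⁴ ÷ x² = 9x². Subtract (9x²)·D = 9x⁴ − 63x³ − 54x². Remainder: x³ − 10x² + 14x + 13.
Step 3: lead(x³ − 10x² + 14x + 13) ÷ lead(D) = x³ ÷ x² = x. Subtract (x)·D = x³ − 7x² − 6x. Remainder: −3x² + 20x + 13.
Step 4: lead(−3x² + 20x + 13) ÷ lead(D) = −3x² ÷ x² = −3. Subtract (−3)·D = −3x² + 21x + 18. Remainder: −x − 5.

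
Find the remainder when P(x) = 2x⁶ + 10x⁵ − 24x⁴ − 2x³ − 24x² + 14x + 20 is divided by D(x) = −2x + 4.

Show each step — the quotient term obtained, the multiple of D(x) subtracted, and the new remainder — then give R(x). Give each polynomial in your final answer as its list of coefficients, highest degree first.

Step 1: lead(2x⁶ + 10x⁵ − 24x⁴ − 2x³ − 24x² + 14x + 20) ÷ lead(D) = 2x⁶ ÷ −2x = −x⁵. Subtract (−x⁵)·D = 2x⁶ − 4x⁵. Remainder: 14x⁵ − 24x⁴ − 2x³ − 24x² + 14x + 20.
Step 2: lead(14x⁵ − 24x⁴ − 2x³ − 24x² + 14x + 20) ÷ lead(D) = 14x⁵ ÷ −2x = −7x⁴. Subtract (−7x⁴)·D = 14x⁵ − 28x⁴. Remainder: 4x⁴ − 2x³ − 24x² + 14x + 20.
Step 3: lead(4x⁴ − 2x³ − 24x² + 14x + 20) ÷ lead(D) = 4x⁴ ÷ −2x = −2x³. Subtract (−2x³)·D = 4x⁴ − 8x³. Remainder: 6x³ − 24x² + 14x + 20.
Step 4: lead(6x³ − 24x² + 14x + 20) ÷ lead(D) = 6x³ ÷ −2x = −3x². Subtract (−3x²)·D = 6x³ − 12x². Remainder: −12x² + 14x + 20.
Step 5: lead(−12x² + 14x + 20) ÷ lead(D) = −12x² ÷ −2x = 6x. Subtract (6x)·D = −12x² + 24x. Remainder: −10x + 20.
Step 6: lead(−10x + 20) ÷ lead(D) = −10x ÷ −2x = 5. Subtract (5)·D = −10x + 20. Remainder: 0.

R = [0]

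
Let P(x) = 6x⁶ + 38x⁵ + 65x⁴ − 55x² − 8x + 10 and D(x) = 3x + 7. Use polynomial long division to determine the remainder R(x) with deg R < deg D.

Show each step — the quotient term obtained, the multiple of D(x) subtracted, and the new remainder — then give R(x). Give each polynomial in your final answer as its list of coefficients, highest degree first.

Step 1: lead(6x⁶ + 38x⁵ + 65x⁴ − 55x² − 8x + 10) ÷ lead(D) = 6x⁶ ÷ 3x = 2x⁵. Subtract (2x⁵)·D = 6x⁶ + 14x⁵. Remainder: 24x⁵ + 65x⁴ − 55x² − 8x + 10.
Step 2: lead(24x⁵ + 65x⁴ − 55x² − 8x + 10) ÷ lead(D) = 24x⁵ ÷ 3x = 8x⁴. Subtract (8x⁴)·D = 24x⁵ + 56x⁴. Remainder: 9x⁴ − 55x² − 8x + 10.
Step 3: lead(9x⁴ − 55x² − 8x + 10) ÷ lead(D) = 9x⁴ ÷ 3x = 3x³. Subtract (3x³)·D = 9x⁴ + 21x³. Remainder: −21x³ − 55x² − 8x + 10.
Step 4: lead(−21x³ − 55x² − 8x + 10) ÷ lead(D) = −21x³ ÷ 3x = −7x². Subtract (−7x²)·D = −21x³ − 49x². Remainder: −6x² − 8x + 10.
Step 5: lead(−6x² − 8x + 10) ÷ lead(D) = −6x² ÷ 3x = −2x. Subtract (−2x)·D = −6x² − 14x. Remainder: 6x + 10.
Step 6: lead(6x + 10) ÷ lead(D) = 6x ÷ 3x = 2. Subtract (2)·D = 6x + 14. Remainder: −4.

R = [-4]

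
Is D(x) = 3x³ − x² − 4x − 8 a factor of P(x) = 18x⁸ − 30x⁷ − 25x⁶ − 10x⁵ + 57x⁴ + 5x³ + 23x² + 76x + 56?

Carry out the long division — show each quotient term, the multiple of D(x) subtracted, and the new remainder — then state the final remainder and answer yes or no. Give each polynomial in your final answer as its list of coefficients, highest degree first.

Step 1: lead(18x⁸ − 30x⁷ − 25x⁶ − 10x⁵ + 57x⁴ + 5x³ + 23x² + 76x + 56) ÷ lead(D) = 18x⁸ ÷ 3x³ = 6x⁵. Subtract (6x⁵)·D = 18x⁸ − 6x⁷ − 24x⁶ − 48x⁵. Remainder: −24x⁷ − x⁶ + 38x⁵ + 57x⁴ + 5x³ + 23x² + 76x + 56.
Step 2: lead(−24x⁷ − x⁶ + 38x⁵ + 57x⁴ + 5x³ + 23x² + 76x + 56) ÷ lead(D) = −24x⁷ ÷ 3x³ = −8x⁴. Subtract (−8x⁴)·D = −24x⁷ + 8x⁶ + 32x⁵ + 64x⁴. Remainder: −9x⁶ + 6x⁵ − 7x⁴ + 5x³ + 23x² + 76x + 56.
Step 3: lead(−9x⁶ + 6x⁵ − 7x⁴ + 5x³ + 23x² + 76x + 56) ÷ lead(D) = −9x⁶ ÷ 3x³ = −3x³. Subtract (−3x³)·D = −9x⁶ + 3x⁵ + 12x⁴ + 24x³. Remainder: 3x⁵ − 19x⁴ − 19x³ + 23x² + 76x + 56.
Step 4: lead(3x⁵ − 19x⁴ − 19x³ + 23x² + 76x + 56) ÷ lead(D) = 3x⁵ ÷ 3x³ = x². Subtract (x²)·D = 3x⁵ − x⁴ − 4x³ − 8x². Remainder: −18x⁴ − 15x³ + 31x² + 76x + 56.
Step 5: lead(−18x⁴ − 15x³ + 31x² + 76x + 56) ÷ lead(D) = −18x⁴ ÷ 3x³ = −6x. Subtract (−6x)·D = −18x⁴ + 6x³ + 24x² + 48x. Remainder: −21x³ + 7x² + 28x + 56.
Step 6: lead(−21x³ + 7x² + 28x + 56) ÷ lead(D) = −21x³ ÷ 3x³ = −7. Subtract (−7)·D = −21x³ + 7x² + 28x + 56. Remainder: 0.

R = [0], so D(x) is a factor of P(x). yes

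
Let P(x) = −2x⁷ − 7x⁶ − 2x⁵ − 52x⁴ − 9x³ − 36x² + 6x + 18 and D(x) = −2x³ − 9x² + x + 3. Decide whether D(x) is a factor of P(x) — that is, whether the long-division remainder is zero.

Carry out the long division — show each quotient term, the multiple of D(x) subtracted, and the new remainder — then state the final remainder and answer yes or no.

R(x) = 0, so D(x) is a factor of P(x). yes

Step 1: lead(−2x⁷ − 7x⁶ − 2x⁵ − 52x⁴ − 9x³ − 36x² + 6x + 18) ÷ lead(D) = −2x⁷ ÷ −2x³ = x⁴. Subtract (x⁴)·D = −2x⁷ − 9x⁶ + x⁵ + 3x⁴. Remainder: 2x⁶ − 3x⁵ − 55x⁴ − 9x³ − 36x² + 6x + 18.
Step 2: lead(2x⁶ − 3x⁵ − 55x⁴ − 9x³ − 36x² + 6x + 18) ÷ lead(D) = 2x⁶ ÷ −2x³ = −x³. Subtract (−x³)·D = 2x⁶ + 9x⁵ − x⁴ − 3x³. Remainder: −12x⁵ − 54x⁴ − 6x³ − 36x² + 6x + 18.
Step 3: lead(−12x⁵ − 54x⁴ − 6x³ − 36x² + 6x + 18) ÷ lead(D) = −12x⁵ ÷ −2x³ = 6x². Subtract (6x²)·D = −12x⁵ − 54x⁴ + 6x³ + 18x². Remainder: −12x³ − 54x² + 6x + 18.
Step 4: lead(−12x³ − 54x² + 6x + 18) ÷ lead(D) = −12x³ ÷ −2x³ = 6. Subtract (6)·D = −12x³ − 54x² + 6x + 18. Remainder: 0.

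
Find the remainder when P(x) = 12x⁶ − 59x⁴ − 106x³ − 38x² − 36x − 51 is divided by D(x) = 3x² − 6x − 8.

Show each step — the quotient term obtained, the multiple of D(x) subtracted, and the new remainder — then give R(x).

Step 1: lead(12x⁶ − 59x⁴ − 106x³ − 38x² − 36x − 51) ÷ lead(D) = 12x⁶ ÷ 3x² = 4x⁴. Subtract (4x⁴)·D = 12x⁶ − 24x⁵ − 32x⁴. Remainder: 24x⁵ − 27x⁴ − 106x³ − 38x² − 36x − 51.
Step 2: lead(24x⁵ − 27x⁴ − 106x³ − 38x² − 36x − 51) ÷ lead(D) = 24x⁵ ÷ 3x² = 8x³. Subtract (8x³)·D = 24x⁵ − 48x⁴ − 64x³. Remainder: 21x⁴ − 42x³ − 38x² − 36x − 51.
Step 3: lead(21x⁴ − 42x³ − 38x² − 36x − 51) ÷ lead(D) = 21x⁴ ÷ 3x² = 7x². Subtract (7x²)·D = 21x⁴ − 42x³ − 56x². Remainder: 18x² − 36x − 51.
Step 4: lead(18x² − 36x − 51) ÷ lead(D) = 18x² ÷ 3x² = 6. Subtract (6)·D = 18x² − 36x − 48. Remainder: −3.

R(x) = −3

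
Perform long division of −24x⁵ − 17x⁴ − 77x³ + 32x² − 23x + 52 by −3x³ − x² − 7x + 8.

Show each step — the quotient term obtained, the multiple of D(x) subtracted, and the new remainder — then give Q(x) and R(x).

Q(x) = 8x² + 3x + 6; R(x) = −5x² − 5x + 4

Step 1: lead(−24x⁵ − 17x⁴ − 77x³ + 32x² − 23x + 52) ÷ lead(D) = −24x⁵ ÷ −3x³ = 8x². Subtract (8x²)·D = −24x⁵ − 8x⁴ − 56x³ + 64x². Remainder: −9x⁴ − 21x³ − 32x² − 23x + 52.
Step 2: lead(−9x⁴ − 21x³ − 32x² − 23x + 52) ÷ lead(D) = −9x⁴ ÷ −3x³ = 3x. Subtract (3x)·D = −9x⁴ − 3x³ − 21x² + 24x. Remainder: −18x³ − 11x² − 47x + 52.
Step 3: lead(−18x³ − 11x² − 47x + 52) ÷ lead(D) = −18x³ ÷ −3x³ = 6. Subtract (6)·D = −18x³ − 6x² − 42x + 48. Remainder: −5x² − 5x + 4.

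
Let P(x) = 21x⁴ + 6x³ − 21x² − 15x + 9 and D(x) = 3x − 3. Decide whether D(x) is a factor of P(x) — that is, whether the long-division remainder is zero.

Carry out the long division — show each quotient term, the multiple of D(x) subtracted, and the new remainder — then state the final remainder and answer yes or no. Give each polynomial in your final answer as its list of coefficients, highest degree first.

R = [0], so D(x) is a factor of P(x). yes

Step 1: lead(21x⁴ + 6x³ − 21x² − 15x + 9) ÷ lead(D) = 21x⁴ ÷ 3x = 7x³. Subtract (7x³)·D = 21x⁴ − 21x³. Remainder: 27x³ − 21x² − 15x + 9.
Step 2: lead(27x³ − 21x² − 15x + 9) ÷ lead(D) = 27x³ ÷ 3x = 9x². Subtract (9x²)·D = 27x³ − 27x². Remainder: 6x² − 15x + 9.
Step 3: lead(6x² − 15x + 9) ÷ lead(D) = 6x² ÷ 3x = 2x. Subtract (2x)·D = 6x² − 6x. Remainder: −9x + 9.
Step 4: lead(−9x + 9) ÷ lead(D) = −9x ÷ 3x = −3. Subtract (−3)·D = −9x + 9. Remainder: 0.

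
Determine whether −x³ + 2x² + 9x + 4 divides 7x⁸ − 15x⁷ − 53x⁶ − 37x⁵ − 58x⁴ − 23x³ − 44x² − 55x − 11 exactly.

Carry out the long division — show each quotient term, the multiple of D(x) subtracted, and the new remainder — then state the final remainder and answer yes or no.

R(x) = 8x² − 4x + 1, so D(x) is not a factor of P(x). no

Step 1: lead(7x⁸ − 15x⁷ − 53x⁶ − 37x⁵ − 58x⁴ − 23x³ − 44x² − 55x − 11) ÷ lead(D) = 7x⁸ ÷ −x³ = −7x⁵. Subtract (−7x⁵)·D = 7x⁸ − 14x⁷ − 63x⁶ − 28x⁵. Remainder: −x⁷ + 10x⁶ − 9x⁵ − 58x⁴ − 23x³ − 44x² − 55x − 11.
Step 2: lead(−x⁷ + 10x⁶ − 9x⁵ − 58x⁴ − 23x³ − 44x² − 55x − 11) ÷ lead(D) = −x⁷ ÷ −x³ = x⁴. Subtract (x⁴)·D = −x⁷ + 2x⁶ + 9x⁵ + 4x⁴. Remainder: 8x⁶ − 18x⁵ − 62x⁴ − 23x³ − 44x² − 55x − 11.
Step 3: lead(8x⁶ − 18x⁵ − 62x⁴ − 23x³ − 44x² − 55x − 11) ÷ lead(D) = 8x⁶ ÷ −x³ = −8x³. Subtract (−8x³)·D = 8x⁶ − 16x⁵ − 72x⁴ − 32x³. Remainder: −2x⁵ + 10x⁴ + 9x³ − 44x² − 55x − 11.
Step 4: lead(−2x⁵ + 10x⁴ + 9x³ − 44x² − 55x − 11) ÷ lead(D) = −2x⁵ ÷ −x³ = 2x². Subtract (2x²)·D = −2x⁵ + 4x⁴ + 18x³ + 8x². Remainder: 6x⁴ − 9x³ − 52x² − 55x − 11.
Step 5: lead(6x⁴ − 9x³ − 52x² − 55x − 11) ÷ lead(D) = 6x⁴ ÷ −x³ = −6x. Subtract (−6x)·D = 6x⁴ − 12x³ − 54x² − 24x. Remainder: 3x³ + 2x² − 31x − 11.
Step 6: lead(3x³ + 2x² − 31x − 11) ÷ lead(D) = 3x³ ÷ −x³ = −3. Subtract (−3)·D = 3x³ − 6x² − 27x − 12. Remainder: 8x² − 4x + 1.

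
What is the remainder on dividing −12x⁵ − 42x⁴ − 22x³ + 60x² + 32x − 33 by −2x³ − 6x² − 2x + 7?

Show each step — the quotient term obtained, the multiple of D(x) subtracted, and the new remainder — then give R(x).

R(x) = 3x − 5

Step 1: lead(−12x⁵ − 42x⁴ − 22x³ + 60x² + 32x − 33) ÷ lead(D) = −12x⁵ ÷ −2x³ = 6x². Subtract (6x²)·D = −12x⁵ − 36x⁴ − 12x³ + 42x². Remainder: −6x⁴ − 10x³ + 18x² + 32x − 33.
Step 2: lead(−6x⁴ − 10x³ + 18x² + 32x − 33) ÷ lead(D) = −6x⁴ ÷ −2x³ = 3x. Subtract (3x)·D = −6x⁴ − 18x³ − 6x² + 21x. Remainder: 8x³ + 24x² + 11x − 33.
Step 3: lead(8x³ + 24x² + 11x − 33) ÷ lead(D) = 8x³ ÷ −2x³ = −4. Subtract (−4)·D = 8x³ + 24x² + 8x − 28. Remainder: 3x − 5.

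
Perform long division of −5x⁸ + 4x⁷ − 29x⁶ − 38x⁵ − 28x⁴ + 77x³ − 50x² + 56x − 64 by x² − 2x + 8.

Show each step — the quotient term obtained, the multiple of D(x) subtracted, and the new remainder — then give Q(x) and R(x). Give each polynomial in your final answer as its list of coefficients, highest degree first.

Q = [-5, -6, -1, 8, -4, 5, -8]; R = [0]

Step 1: lead(−5x⁸ + 4x⁷ − 29x⁶ − 38x⁵ − 28x⁴ + 77x³ − 50x² + 56x − 64) ÷ lead(D) = −5x⁸ ÷ x² = −5x⁶. Subtract (−5x⁶)·D = −5x⁸ + 10x⁷ − 40x⁶. Remainder: −6x⁷ + 11x⁶ − 38x⁵ − 28x⁴ + 77x³ − 50x² + 56x − 64.
Step 2: lead(−6x⁷ + 11x⁶ − 38x⁵ − 28x⁴ + 77x³ − 50x² + 56x − 64) ÷ lead(D) = −6x⁷ ÷ x² = −6x⁵. Subtract (−6x⁵)·D = −6x⁷ + 12x⁶ − 48x⁵. Remainder: −x⁶ + 10x⁵ − 28x⁴ + 77x³ − 50x² + 56x − 64.
Step 3: lead(−x⁶ + 10x⁵ − 28x⁴ + 77x³ − 50x² + 56x − 64) ÷ lead(D) = −x⁶ ÷ x² = −x⁴. Subtract (−x⁴)·D = −x⁶ + 2x⁵ − 8x⁴. Remainder: 8x⁵ − 20x⁴ + 77x³ − 50x² + 56x − 64.
Step 4: lead(8x⁵ − 20x⁴ + 77x³ − 50x² + 56x − 64) ÷ lead(D) = 8x⁵ ÷ x² = 8x³. Subtract (8x³)·D = 8x⁵ − 16x⁴ + 64x³. Remainder: −4x⁴ + 13x³ − 50x² + 56x − 64.
Step 5: lead(−4x⁴ + 13x³ − 50x² + 56x − 64) ÷ lead(D) = −4x⁴ ÷ x² = −4x². Subtract (−4x²)·D = −4x⁴ + 8x³ − 32x². Remainder: 5x³ − 18x² + 56x − 64.
Step 6: lead(5x³ − 18x² + 56x − 64) ÷ lead(D) = 5x³ ÷ x² = 5x. Subtract (5x)·D = 5x³ − 10x² + 40x. Remainder: −8x² + 16x − 64.
Step 7: lead(−8x² + 16x − 64) ÷ lead(D) = −8x² ÷ x² = −8. Subtract (−8)·D = −8x² + 16x − 64. Remainder: 0.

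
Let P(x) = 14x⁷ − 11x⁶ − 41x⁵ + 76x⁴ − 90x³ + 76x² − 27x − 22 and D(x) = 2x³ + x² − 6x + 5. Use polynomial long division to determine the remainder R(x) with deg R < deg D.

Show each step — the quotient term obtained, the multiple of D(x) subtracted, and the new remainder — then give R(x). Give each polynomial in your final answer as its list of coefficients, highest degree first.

Step 1: lead(14x⁷ − 11x⁶ − 41x⁵ + 76x⁴ − 90x³ + 76x² − 27x − 22) ÷ lead(D) = 14x⁷ ÷ 2x³ = 7x⁴. Subtract (7x⁴)·D = 14x⁷ + 7x⁶ − 42x⁵ + 35x⁴. Remainder: −18x⁶ + x⁵ + 41x⁴ − 90x³ + 76x² − 27x − 22.
Step 2: lead(−18x⁶ + x⁵ + 41x⁴ − 90x³ + 76x² − 27x − 22) ÷ lead(D) = −18x⁶ ÷ 2x³ = −9x³. Subtract (−9x³)·D = −18x⁶ − 9x⁵ + 54x⁴ − 45x³. Remainder: 10x⁵ − 13x⁴ − 45x³ + 76x² − 27x − 22.
Step 3: lead(10x⁵ − 13x⁴ − 45x³ + 76x² − 27x − 22) ÷ lead(D) = 10x⁵ ÷ 2x³ = 5x². Subtract (5x²)·D = 10x⁵ + 5x⁴ − 30x³ + 25x². Remainder: −18x⁴ − 15x³ + 51x² − 27x − 22.
Step 4: lead(−18x⁴ − 15x³ + 51x² − 27x − 22) ÷ lead(D) = −18x⁴ ÷ 2x³ = −9x. Subtract (−9x)·D = −18x⁴ − 9x³ + 54x² − 45x. Remainder: −6x³ − 3x² + 18x − 22.
Step 5: lead(−6x³ − 3x² + 18x − 22) ÷ lead(D) = −6x³ ÷ 2x³ = −3. Subtract (−3)·D = −6x³ − 3x² + 18x − 15. Remainder: −7.

R = [-7]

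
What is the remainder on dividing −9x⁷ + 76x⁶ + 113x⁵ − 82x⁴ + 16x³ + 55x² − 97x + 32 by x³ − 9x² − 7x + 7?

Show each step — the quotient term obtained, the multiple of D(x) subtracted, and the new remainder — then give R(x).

R(x) = 2x² + x − 3

Step 1: lead(−9x⁷ + 76x⁶ + 113x⁵ − 82x⁴ + 16x³ + 55x² − 97x + 32) ÷ lead(D) = −9x⁷ ÷ x³ = −9x⁴. Subtract (−9x⁴)·D = −9x⁷ + 81x⁶ + 63x⁵ − 63x⁴. Remainder: −5x⁶ + 50x⁵ − 19x⁴ + 16x³ + 55x² − 97x + 32.
Step 2: lead(−5x⁶ + 50x⁵ − 19x⁴ + 16x³ + 55x² − 97x + 32) ÷ lead(D) = −5x⁶ ÷ x³ = −5x³. Subtract (−5x³)·D = −5x⁶ + 45x⁵ + 35x⁴ − 35x³. Remainder: 5x⁵ − 54x⁴ + 51x³ + 55x² − 97x + 32.
Step 3: lead(5x⁵ − 54x⁴ + 51x³ + 55x² − 97x + 32) ÷ lead(D) = 5x⁵ ÷ x³ = 5x². Subtract (5x²)·D = 5x⁵ − 45x⁴ − 35x³ + 35x². Remainder: −9x⁴ + 86x³ + 20x² − 97x + 32.
Step 4: lead(−9x⁴ + 86x³ + 20x² − 97x + 32) ÷ lead(D) = −9x⁴ ÷ x³ = −9x. Subtract (−9x)·D = −9x⁴ + 81x³ + 63x² − 63x. Remainder: 5x³ − 43x² − 34x + 32.
Step 5: lead(5x³ − 43x² − 34x + 32) ÷ lead(D) = 5x³ ÷ x³ = 5. Subtract (5)·D = 5x³ − 45x² − 35x + 35. Remainder: 2x² + x − 3.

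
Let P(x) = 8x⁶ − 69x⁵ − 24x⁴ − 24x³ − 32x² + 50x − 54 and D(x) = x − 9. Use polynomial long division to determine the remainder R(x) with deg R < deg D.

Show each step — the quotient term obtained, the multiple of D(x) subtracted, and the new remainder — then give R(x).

R(x) = −9

Step 1: lead(8x⁶ − 69x⁵ − 24x⁴ − 24x³ − 32x² + 50x − 54) ÷ lead(D) = 8x⁶ ÷ x = 8x⁵. Subtract (8x⁵)·D = 8x⁶ − 72x⁵. Remainder: 3x⁵ − 24x⁴ − 24x³ − 32x² + 50x − 54.
Step 2: lead(3x⁵ − 24x⁴ − 24x³ − 32x² + 50x − 54) ÷ lead(D) = 3x⁵ ÷ x = 3x⁴. Subtract (3x⁴)·D = 3x⁵ − 27x⁴. Remainder: 3x⁴ − 24x³ − 32x² + 50x − 54.
Step 3: lead(3x⁴ − 24x³ − 32x² + 50x − 54) ÷ lead(D) = 3x⁴ ÷ x = 3x³. Subtract (3x³)·D = 3x⁴ − 27x³. Remainder: 3x³ − 32x² + 50x − 54.
Step 4: lead(3x³ − 32x² + 50x − 54) ÷ lead(D) = 3x³ ÷ x = 3x². Subtract (3x²)·D = 3x³ − 27x². Remainder: −5x² + 50x − 54.
Step 5: lead(−5x² + 50x − 54) ÷ lead(D) = −5x² ÷ x = −5x. Subtract (−5x)·D = −5x² + 45x. Remainder: 5x − 54.
Step 6: lead(5x − 54) ÷ lead(D) = 5x ÷ x = 5. Subtract (5)·D = 5x − 45. Remainder: −9.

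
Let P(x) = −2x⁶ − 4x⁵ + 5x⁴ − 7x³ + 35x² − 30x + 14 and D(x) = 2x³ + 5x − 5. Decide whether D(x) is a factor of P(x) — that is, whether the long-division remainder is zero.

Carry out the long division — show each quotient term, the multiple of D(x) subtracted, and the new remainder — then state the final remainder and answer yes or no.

Step 1: lead(−2x⁶ − 4x⁵ + 5x⁴ − 7x³ + 35x² − 30x + 14) ÷ lead(D) = −2x⁶ ÷ 2x³ = −x³. Subtract (−x³)·D = −2x⁶ − 5x⁴ + 5x³. Remainder: −4x⁵ + 10x⁴ − 12x³ + 35x² − 30x + 14.
Step 2: lead(−4x⁵ + 10x⁴ − 12x³ + 35x² − 30x + 14) ÷ lead(D) = −4x⁵ ÷ 2x³ = −2x². Subtract (−2x²)·D = −4x⁵ − 10x³ + 10x². Remainder: 10x⁴ − 2x³ + 25x² − 30x + 14.
Step 3: lead(10x⁴ − 2x³ + 25x² − 30x + 14) ÷ lead(D) = 10x⁴ ÷ 2x³ = 5x. Subtract (5x)·D = 10x⁴ + 25x² − 25x. Remainder: −2x³ − 5x + 14.
Step 4: lead(−2x³ − 5x + 14) ÷ lead(D) = −2x³ ÷ 2x³ = −1. Subtract (−1)·D = −2x³ − 5x + 5. Remainder: 9.

R(x) = 9, so D(x) is not a factor of P(x). no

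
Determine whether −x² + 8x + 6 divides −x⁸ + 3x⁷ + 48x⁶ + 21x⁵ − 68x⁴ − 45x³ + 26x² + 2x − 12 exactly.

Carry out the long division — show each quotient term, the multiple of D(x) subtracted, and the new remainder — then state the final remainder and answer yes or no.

Step 1: lead(−x⁸ + 3x⁷ + 48x⁶ + 21x⁵ − 68x⁴ − 45x³ + 26x² + 2x − 12) ÷ lead(D) = −x⁸ ÷ −x² = x⁶. Subtract (x⁶)·D = −x⁸ + 8x⁷ + 6x⁶. Remainder: −5x⁷ + 42x⁶ + 21x⁵ − 68x⁴ − 45x³ + 26x² + 2x − 12.
Step 2: lead(−5x⁷ + 42x⁶ + 21x⁵ − 68x⁴ − 45x³ + 26x² + 2x − 12) ÷ lead(D) = −5x⁷ ÷ −x² = 5x⁵. Subtract (5x⁵)·D = −5x⁷ + 40x⁶ + 30x⁵. Remainder: 2x⁶ − 9x⁵ − 68x⁴ − 45x³ + 26x² + 2x − 12.
Step 3: lead(2x⁶ − 9x⁵ − 68x⁴ − 45x³ + 26x² + 2x − 12) ÷ lead(D) = 2x⁶ ÷ −x² = −2x⁴. Subtract (−2x⁴)·D = 2x⁶ − 16x⁵ − 12x⁴. Remainder: 7x⁵ − 56x⁴ − 45x³ + 26x² + 2x − 12.
Step 4: lead(7x⁵ − 56x⁴ − 45x³ + 26x² + 2x − 12) ÷ lead(D) = 7x⁵ ÷ −x² = −7x³. Subtract (−7x³)·D = 7x⁵ − 56x⁴ − 42x³. Remainder: −3x³ + 26x² + 2x − 12.
Step 5: lead(−3x³ + 26x² + 2x − 12) ÷ lead(D) = −3x³ ÷ −x² = 3x. Subtract (3x)·D = −3x³ + 24x² + 18x. Remainder: 2x² − 16x − 12.
Step 6: lead(2x² − 16x − 12) ÷ lead(D) = 2x² ÷ −x² = −2. Subtract (−2)·D = 2x² − 16x − 12. Remainder: 0.

R(x) = 0, so D(x) is a factor of P(x). yes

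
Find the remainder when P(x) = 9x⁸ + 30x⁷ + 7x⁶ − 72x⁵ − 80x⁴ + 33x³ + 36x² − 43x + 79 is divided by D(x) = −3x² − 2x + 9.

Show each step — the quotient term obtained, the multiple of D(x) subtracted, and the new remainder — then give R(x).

R(x) = 7

Step 1: lead(9x⁸ + 30x⁷ + 7x⁶ − 72x⁵ − 80x⁴ + 33x³ + 36x² − 43x + 79) ÷ lead(D) = 9x⁸ ÷ −3x² = −3x⁶. Subtract (−3x⁶)·D = 9x⁸ + 6x⁷ − 27x⁶. Remainder: 24x⁷ + 34x⁶ − 72x⁵ − 80x⁴ + 33x³ + 36x² − 43x + 79.
Step 2: lead(24x⁷ + 34x⁶ − 72x⁵ − 80x⁴ + 33x³ + 36x² − 43x + 79) ÷ lead(D) = 24x⁷ ÷ −3x² = −8x⁵. Subtract (−8x⁵)·D = 24x⁷ + 16x⁶ − 72x⁵. Remainder: 18x⁶ − 80x⁴ + 33x³ + 36x² − 43x + 79.
Step 3: lead(18x⁶ − 80x⁴ + 33x³ + 36x² − 43x + 79) ÷ lead(D) = 18x⁶ ÷ −3x² = −6x⁴. Subtract (−6x⁴)·D = 18x⁶ + 12x⁵ − 54x⁴. Remainder: −12x⁵ − 26x⁴ + 33x³ + 36x² − 43x + 79.
Step 4: lead(−12x⁵ − 26x⁴ + 33x³ + 36x² − 43x + 79) ÷ lead(D) = −12x⁵ ÷ −3x² = 4x³. Subtract (4x³)·D = −12x⁵ − 8x⁴ + 36x³. Remainder: −18x⁴ − 3x³ + 36x² − 43x + 79.
Step 5: lead(−18x⁴ − 3x³ + 36x² − 43x + 79) ÷ lead(D) = −18x⁴ ÷ −3x² = 6x². Subtract (6x²)·D = −18x⁴ − 12x³ + 54x². Remainder: 9x³ − 18x² − 43x + 79.
Step 6: lead(9x³ − 18x² − 43x + 79) ÷ lead(D) = 9x³ ÷ −3x² = −3x. Subtract (−3x)·D = 9x³ + 6x² − 27x. Remainder: −24x² − 16x + 79.
Step 7: lead(−24x² − 16x + 79) ÷ lead(D) = −24x² ÷ −3x² = 8. Subtract (8)·D = −24x² − 16x + 72. Remainder: 7.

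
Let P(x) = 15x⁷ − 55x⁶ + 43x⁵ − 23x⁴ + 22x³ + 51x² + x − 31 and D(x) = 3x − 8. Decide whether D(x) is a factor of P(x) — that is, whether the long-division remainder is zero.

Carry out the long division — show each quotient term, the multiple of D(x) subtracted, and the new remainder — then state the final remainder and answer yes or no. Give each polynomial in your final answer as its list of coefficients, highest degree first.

R = [-7], so D(x) is not a factor of P(x). no

Step 1: lead(15x⁷ − 55x⁶ + 43x⁵ − 23x⁴ + 22x³ + 51x² + x − 31) ÷ lead(D) = 15x⁷ ÷ 3x = 5x⁶. Subtract (5x⁶)·D = 15x⁷ − 40x⁶. Remainder: −15x⁶ + 43x⁵ − 23x⁴ + 22x³ + 51x² + x − 31.
Step 2: lead(−15x⁶ + 43x⁵ − 23x⁴ + 22x³ + 51x² + x − 31) ÷ lead(D) = −15x⁶ ÷ 3x = −5x⁵. Subtract (−5x⁵)·D = −15x⁶ + 40x⁵. Remainder: 3x⁵ − 23x⁴ + 22x³ + 51x² + x − 31.
Step 3: lead(3x⁵ − 23x⁴ + 22x³ + 51x² + x − 31) ÷ lead(D) = 3x⁵ ÷ 3x = x⁴. Subtract (x⁴)·D = 3x⁵ − 8x⁴. Remainder: −15x⁴ + 22x³ + 51x² + x − 31.
Step 4: lead(−15x⁴ + 22x³ + 51x² + x − 31) ÷ lead(D) = −15x⁴ ÷ 3x = −5x³. Subtract (−5x³)·D = −15x⁴ + 40x³. Remainder: −18x³ + 51x² + x − 31.
Step 5: lead(−18x³ + 51x² + x − 31) ÷ lead(D) = −18x³ ÷ 3x = −6x². Subtract (−6x²)·D = −18x³ + 48x². Remainder: 3x² + x − 31.
Step 6: lead(3x² + x − 31) ÷ lead(D) = 3x² ÷ 3x = x. Subtract (x)·D = 3x² − 8x. Remainder: 9x − 31.
Step 7: lead(9x − 31) ÷ lead(D) = 9x ÷ 3x = 3. Subtract (3)·D = 9x − 24. Remainder: −7.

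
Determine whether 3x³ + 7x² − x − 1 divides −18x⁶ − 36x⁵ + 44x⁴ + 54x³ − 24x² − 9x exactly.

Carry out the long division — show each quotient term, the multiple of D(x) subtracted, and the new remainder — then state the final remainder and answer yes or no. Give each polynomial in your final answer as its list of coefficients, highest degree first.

Step 1: lead(−18x⁶ − 36x⁵ + 44x⁴ + 54x³ − 24x² − 9x) ÷ lead(D) = −18x⁶ ÷ 3x³ = −6x³. Subtract (−6x³)·D = −18x⁶ − 42x⁵ + 6x⁴ + 6x³. Remainder: 6x⁵ + 38x⁴ + 48x³ − 24x² − 9x.
Step 2: lead(6x⁵ + 38x⁴ + 48x³ − 24x² − 9x) ÷ lead(D) = 6x⁵ ÷ 3x³ = 2x². Subtract (2x²)·D = 6x⁵ + 14x⁴ − 2x³ − 2x². Remainder: 24x⁴ + 50x³ − 22x² − 9x.
Step 3: lead(24x⁴ + 50x³ − 22x² − 9x) ÷ lead(D) = 24x⁴ ÷ 3x³ = 8x. Subtract (8x)·D = 24x⁴ + 56x³ − 8x² − 8x. Remainder: −6x³ − 14x² − x.
Step 4: lead(−6x³ − 14x² − x) ÷ lead(D) = −6x³ ÷ 3x³ = −2. Subtract (−2)·D = −6x³ − 14x² + 2x + 2. Remainder: −3x − 2.

R = [-3, -2], so D(x) is not a factor of P(x). no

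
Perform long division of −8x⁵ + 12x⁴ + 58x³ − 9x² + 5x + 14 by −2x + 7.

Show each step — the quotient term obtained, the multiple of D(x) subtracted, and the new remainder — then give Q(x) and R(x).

Step 1: lead(−8x⁵ + 12x⁴ + 58x³ − 9x² + 5x + 14) ÷ lead(D) = −8x⁵ ÷ −2x = 4x⁴. Subtract (4x⁴)·D = −8x⁵ + 28x⁴. Remainder: −16x⁴ + 58x³ − 9x² + 5x + 14.
Step 2: lead(−16x⁴ + 58x³ − 9x² + 5x + 14) ÷ lead(D) = −16x⁴ ÷ −2x = 8x³. Subtract (8x³)·D = −16x⁴ + 56x³. Remainder: 2x³ − 9x² + 5x + 14.
Step 3: lead(2x³ − 9x² + 5x + 14) ÷ lead(D) = 2x³ ÷ −2x = −x². Subtract (−x²)·D = 2x³ − 7x². Remainder: −2x² + 5x + 14.
Step 4: lead(−2x² + 5x + 14) ÷ lead(D) = −2x² ÷ −2x = x. Subtract (x)·D = −2x² + 7x. Remainder: −2x + 14.
Step 5: lead(−2x + 14) ÷ lead(D) = −2x ÷ −2x = 1. Subtract (1)·D = −2x + 7. Remainder: 7.

Q(x) = 4x⁴ + 8x³ − x² + x + 1; R(x) = 7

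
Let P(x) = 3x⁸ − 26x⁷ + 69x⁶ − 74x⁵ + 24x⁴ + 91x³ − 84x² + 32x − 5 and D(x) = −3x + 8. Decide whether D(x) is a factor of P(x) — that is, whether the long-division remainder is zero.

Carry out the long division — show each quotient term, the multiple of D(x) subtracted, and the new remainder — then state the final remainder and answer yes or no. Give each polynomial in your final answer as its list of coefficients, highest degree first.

R = [-5], so D(x) is not a factor of P(x). no

Step 1: lead(3x⁸ − 26x⁷ + 69x⁶ − 74x⁵ + 24x⁴ + 91x³ − 84x² + 32x − 5) ÷ lead(D) = 3x⁸ ÷ −3x = −x⁷. Subtract (−x⁷)·D = 3x⁸ − 8x⁷. Remainder: −18x⁷ + 69x⁶ − 74x⁵ + 24x⁴ + 91x³ − 84x² + 32x − 5.
Step 2: lead(−18x⁷ + 69x⁶ − 74x⁵ + 24x⁴ + 91x³ − 84x² + 32x − 5) ÷ lead(D) = −18x⁷ ÷ −3x = 6x⁶. Subtract (6x⁶)·D = −18x⁷ + 48x⁶. Remainder: 21x⁶ − 74x⁵ + 24x⁴ + 91x³ − 84x² + 32x − 5.
Step 3: lead(21x⁶ − 74x⁵ + 24x⁴ + 91x³ − 84x² + 32x − 5) ÷ lead(D) = 21x⁶ ÷ −3x = −7x⁵. Subtract (−7x⁵)·D = 21x⁶ − 56x⁵. Remainder: −18x⁵ + 24x⁴ + 91x³ − 84x² + 32x − 5.
Step 4: lead(−18x⁵ + 24x⁴ + 91x³ − 84x² + 32x − 5) ÷ lead(D) = −18x⁵ ÷ −3x = 6x⁴. Subtract (6x⁴)·D = −18x⁵ + 48x⁴. Remainder: −24x⁴ + 91x³ − 84x² + 32x − 5.
Step 5: lead(−24x⁴ + 91x³ − 84x² + 32x − 5) ÷ lead(D) = −24x⁴ ÷ −3x = 8x³. Subtract (8x³)·D = −24x⁴ + 64x³. Remainder: 27x³ − 84x² + 32x − 5.
Step 6: lead(27x³ − 84x² + 32x − 5) ÷ lead(D) = 27x³ ÷ −3x = −9x². Subtract (−9x²)·D = 27x³ − 72x². Remainder: −12x² + 32x − 5.
Step 7: lead(−12x² + 32x − 5) ÷ lead(D) = −12x² ÷ −3x = 4x. Subtract (4x)·D = −12x² + 32x. Remainder: −5.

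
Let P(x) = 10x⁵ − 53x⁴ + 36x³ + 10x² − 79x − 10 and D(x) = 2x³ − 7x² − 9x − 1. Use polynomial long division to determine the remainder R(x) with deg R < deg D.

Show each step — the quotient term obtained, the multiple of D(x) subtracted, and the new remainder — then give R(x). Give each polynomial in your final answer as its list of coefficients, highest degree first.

Step 1: lead(10x⁵ − 53x⁴ + 36x³ + 10x² − 79x − 10) ÷ lead(D) = 10x⁵ ÷ 2x³ = 5x². Subtract (5x²)·D = 10x⁵ − 35x⁴ − 45x³ − 5x². Remainder: −18x⁴ + 81x³ + 15x² − 79x − 10.
Step 2: lead(−18x⁴ + 81x³ + 15x² − 79x − 10) ÷ lead(D) = −18x⁴ ÷ 2x³ = −9x. Subtract (−9x)·D = −18x⁴ + 63x³ + 81x² + 9x. Remainder: 18x³ − 66x² − 88x − 10.
Step 3: lead(18x³ − 66x² − 88x − 10) ÷ lead(D) = 18x³ ÷ 2x³ = 9. Subtract (9)·D = 18x³ − 63x² − 81x − 9. Remainder: −3x² − 7x − 1.

R = [-3, -7, -1]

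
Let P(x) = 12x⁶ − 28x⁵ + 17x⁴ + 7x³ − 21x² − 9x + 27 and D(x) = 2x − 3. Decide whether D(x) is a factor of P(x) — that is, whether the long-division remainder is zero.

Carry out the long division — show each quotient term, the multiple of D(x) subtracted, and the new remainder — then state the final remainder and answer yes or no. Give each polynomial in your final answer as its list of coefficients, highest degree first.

R = [0], so D(x) is a factor of P(x). yes

Step 1: lead(12x⁶ − 28x⁵ + 17x⁴ + 7x³ − 21x² − 9x + 27) ÷ lead(D) = 12x⁶ ÷ 2x = 6x⁵. Subtract (6x⁵)·D = 12x⁶ − 18x⁵. Remainder: −10x⁵ + 17x⁴ + 7x³ − 21x² − 9x + 27.
Step 2: lead(−10x⁵ + 17x⁴ + 7x³ − 21x² − 9x + 27) ÷ lead(D) = −10x⁵ ÷ 2x = −5x⁴. Subtract (−5x⁴)·D = −10x⁵ + 15x⁴. Remainder: 2x⁴ + 7x³ − 21x² − 9x + 27.
Step 3: lead(2x⁴ + 7x³ − 21x² − 9x + 27) ÷ lead(D) = 2x⁴ ÷ 2x = x³. Subtract (x³)·D = 2x⁴ − 3x³. Remainder: 10x³ − 21x² − 9x + 27.
Step 4: lead(10x³ − 21x² − 9x + 27) ÷ lead(D) = 10x³ ÷ 2x = 5x². Subtract (5x²)·D = 10x³ − 15x². Remainder: −6x² − 9x + 27.
Step 5: lead(−6x² − 9x + 27) ÷ lead(D) = −6x² ÷ 2x = −3x. Subtract (−3x)·D = −6x² + 9x. Remainder: −18x + 27.
Step 6: lead(−18x + 27) ÷ lead(D) = −18x ÷ 2x = −9. Subtract (−9)·D = −18x + 27. Remainder: 0.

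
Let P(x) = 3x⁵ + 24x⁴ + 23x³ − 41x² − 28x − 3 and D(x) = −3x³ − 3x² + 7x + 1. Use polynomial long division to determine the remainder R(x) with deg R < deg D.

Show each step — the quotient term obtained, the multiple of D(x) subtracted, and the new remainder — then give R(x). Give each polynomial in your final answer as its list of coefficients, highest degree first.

Step 1: lead(3x⁵ + 24x⁴ + 23x³ − 41x² − 28x − 3) ÷ lead(D) = 3x⁵ ÷ −3x³ = −x². Subtract (−x²)·D = 3x⁵ + 3x⁴ − 7x³ − x². Remainder: 21x⁴ + 30x³ − 40x² − 28x − 3.
Step 2: lead(21x⁴ + 30x³ − 40x² − 28x − 3) ÷ lead(D) = 21x⁴ ÷ −3x³ = −7x. Subtract (−7x)·D = 21x⁴ + 21x³ − 49x² − 7x. Remainder: 9x³ + 9x² − 21x − 3.
Step 3: lead(9x³ + 9x² − 21x − 3) ÷ lead(D) = 9x³ ÷ −3x³ = −3. Subtract (−3)·D = 9x³ + 9x² − 21x − 3. Remainder: 0.

R = [0]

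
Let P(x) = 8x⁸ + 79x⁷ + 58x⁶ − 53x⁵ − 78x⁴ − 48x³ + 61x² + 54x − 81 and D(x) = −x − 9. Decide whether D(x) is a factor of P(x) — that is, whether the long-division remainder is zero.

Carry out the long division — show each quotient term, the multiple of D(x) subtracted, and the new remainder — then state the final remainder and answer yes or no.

Step 1: lead(8x⁸ + 79x⁷ + 58x⁶ − 53x⁵ − 78x⁴ − 48x³ + 61x² + 54x − 81) ÷ lead(D) = 8x⁸ ÷ −x = −8x⁷. Subtract (−8x⁷)·D = 8x⁸ + 72x⁷. Remainder: 7x⁷ + 58x⁶ − 53x⁵ − 78x⁴ − 48x³ + 61x² + 54x − 81.
Step 2: lead(7x⁷ + 58x⁶ − 53x⁵ − 78x⁴ − 48x³ + 61x² + 54x − 81) ÷ lead(D) = 7x⁷ ÷ −x = −7x⁶. Subtract (−7x⁶)·D = 7x⁷ + 63x⁶. Remainder: −5x⁶ − 53x⁵ − 78x⁴ − 48x³ + 61x² + 54x − 81.
Step 3: lead(−5x⁶ − 53x⁵ − 78x⁴ − 48x³ + 61x² + 54x − 81) ÷ lead(D) = −5x⁶ ÷ −x = 5x⁵. Subtract (5x⁵)·D = −5x⁶ − 45x⁵. Remainder: −8x⁵ − 78x⁴ − 48x³ + 61x² + 54x − 81.
Step 4: lead(−8x⁵ − 78x⁴ − 48x³ + 61x² + 54x − 81) ÷ lead(D) = −8x⁵ ÷ −x = 8x⁴. Subtract (8x⁴)·D = −8x⁵ − 72x⁴. Remainder: −6x⁴ − 48x³ + 61x² + 54x − 81.
Step 5: lead(−6x⁴ − 48x³ + 61x² + 54x − 81) ÷ lead(D) = −6x⁴ ÷ −x = 6x³. Subtract (6x³)·D = −6x⁴ − 54x³. Remainder: 6x³ + 61x² + 54x − 81.
Step 6: lead(6x³ + 61x² + 54x − 81) ÷ lead(D) = 6x³ ÷ −x = −6x². Subtract (−6x²)·D = 6x³ + 54x². Remainder: 7x² + 54x − 81.
Step 7: lead(7x² + 54x − 81) ÷ lead(D) = 7x² ÷ −x = −7x. Subtract (−7x)·D = 7x² + 63x. Remainder: −9x − 81.
Step 8: lead(−9x − 81) ÷ lead(D) = −9x ÷ −x = 9. Subtract (9)·D = −9x − 81. Remainder: 0.

R(x) = 0, so D(x) is a factor of P(x). yes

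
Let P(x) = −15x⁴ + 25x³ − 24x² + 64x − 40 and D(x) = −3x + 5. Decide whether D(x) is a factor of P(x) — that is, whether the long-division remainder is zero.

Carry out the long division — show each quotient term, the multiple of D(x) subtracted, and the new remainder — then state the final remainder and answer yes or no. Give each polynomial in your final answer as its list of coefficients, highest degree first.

Step 1: lead(−15x⁴ + 25x³ − 24x² + 64x − 40) ÷ lead(D) = −15x⁴ ÷ −3x = 5x³. Subtract (5x³)·D = −15x⁴ + 25x³. Remainder: −24x² + 64x − 40.
Step 2: lead(−24x² + 64x − 40) ÷ lead(D) = −24x² ÷ −3x = 8x. Subtract (8x)·D = −24x² + 40x. Remainder: 24x − 40.
Step 3: lead(24x − 40) ÷ lead(D) = 24x ÷ −3x = −8. Subtract (−8)·D = 24x − 40. Remainder: 0.

R = [0], so D(x) is a factor of P(x). yes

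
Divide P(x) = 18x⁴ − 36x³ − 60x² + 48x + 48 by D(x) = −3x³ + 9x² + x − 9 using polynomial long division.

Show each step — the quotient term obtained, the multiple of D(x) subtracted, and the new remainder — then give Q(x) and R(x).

Q(x) = −6x − 6; R(x) = −6

Step 1: lead(18x⁴ − 36x³ − 60x² + 48x + 48) ÷ lead(D) = 18x⁴ ÷ −3x³ = −6x. Subtract (−6x)·D = 18x⁴ − 54x³ − 6x² + 54x. Remainder: 18x³ − 54x² − 6x + 48.
Step 2: lead(18x³ − 54x² − 6x + 48) ÷ lead(D) = 18x³ ÷ −3x³ = −6. Subtract (−6)·D = 18x³ − 54x² − 6x + 54. Remainder: −6.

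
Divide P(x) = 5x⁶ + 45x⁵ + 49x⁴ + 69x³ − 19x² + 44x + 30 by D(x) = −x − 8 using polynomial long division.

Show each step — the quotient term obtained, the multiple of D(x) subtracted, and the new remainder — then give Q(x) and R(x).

Q(x) = −5x⁵ − 5x⁴ − 9x³ + 3x² − 5x − 4; R(x) = −2

Step 1: lead(5x⁶ + 45x⁵ + 49x⁴ + 69x³ − 19x² + 44x + 30) ÷ lead(D) = 5x⁶ ÷ −x = −5x⁵. Subtract (−5x⁵)·D = 5x⁶ + 40x⁵. Remainder: 5x⁵ + 49x⁴ + 69x³ − 19x² + 44x + 30.
Step 2: lead(5x⁵ + 49x⁴ + 69x³ − 19x² + 44x + 30) ÷ lead(D) = 5x⁵ ÷ −x = −5x⁴. Subtract (−5x⁴)·D = 5x⁵ + 40x⁴. Remainder: 9x⁴ + 69x³ − 19x² + 44x + 30.
Step 3: lead(9x⁴ + 69x³ − 19x² + 44x + 30) ÷ lead(D) = 9x⁴ ÷ −x = −9x³. Subtract (−9x³)·D = 9x⁴ + 72x³. Remainder: −3x³ − 19x² + 44x + 30.
Step 4: lead(−3x³ − 19x² + 44x + 30) ÷ lead(D) = −3x³ ÷ −x = 3x². Subtract (3x²)·D = −3x³ − 24x². Remainder: 5x² + 44x + 30.
Step 5: lead(5x² + 44x + 30) ÷ lead(D) = 5x² ÷ −x = −5x. Subtract (−5x)·D = 5x² + 40x. Remainder: 4x + 30.
Step 6: lead(4x + 30) ÷ lead(D) = 4x ÷ −x = −4. Subtract (−4)·D = 4x + 32. Remainder: −2.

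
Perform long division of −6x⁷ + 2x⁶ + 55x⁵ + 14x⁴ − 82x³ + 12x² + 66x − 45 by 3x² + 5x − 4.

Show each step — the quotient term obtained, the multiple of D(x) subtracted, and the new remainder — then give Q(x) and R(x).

Step 1: lead(−6x⁷ + 2x⁶ + 55x⁵ + 14x⁴ − 82x³ + 12x² + 66x − 45) ÷ lead(D) = −6x⁷ ÷ 3x² = −2x⁵. Subtract (−2x⁵)·D = −6x⁷ − 10x⁶ + 8x⁵. Remainder: 12x⁶ + 47x⁵ + 14x⁴ − 82x³ + 12x² + 66x − 45.
Step 2: lead(12x⁶ + 47x⁵ + 14x⁴ − 82x³ + 12x² + 66x − 45) ÷ lead(D) = 12x⁶ ÷ 3x² = 4x⁴. Subtract (4x⁴)·D = 12x⁶ + 20x⁵ − 16x⁴. Remainder: 27x⁵ + 30x⁴ − 82x³ + 12x² + 66x − 45.
Step 3: lead(27x⁵ + 30x⁴ − 82x³ + 12x² + 66x − 45) ÷ lead(D) = 27x⁵ ÷ 3x² = 9x³. Subtract (9x³)·D = 27x⁵ + 45x⁴ − 36x³. Remainder: −15x⁴ − 46x³ + 12x² + 66x − 45.
Step 4: lead(−15x⁴ − 46x³ + 12x² + 66x − 45) ÷ lead(D) = −15x⁴ ÷ 3x² = −5x². Subtract (−5x²)·D = −15x⁴ − 25x³ + 20x². Remainder: −21x³ − 8x² + 66x − 45.
Step 5: lead(−21x³ − 8x² + 66x − 45) ÷ lead(D) = −21x³ ÷ 3x² = −7x. Subtract (−7x)·D = −21x³ − 35x² + 28x. Remainder: 27x² + 38x − 45.
Step 6: lead(27x² + 38x − 45) ÷ lead(D) = 27x² ÷ 3x² = 9. Subtract (9)·D = 27x² + 45x − 36. Remainder: −7x − 9.

Q(x) = −2x⁵ + 4x⁴ + 9x³ − 5x² − 7x + 9; R(x) = −7x − 9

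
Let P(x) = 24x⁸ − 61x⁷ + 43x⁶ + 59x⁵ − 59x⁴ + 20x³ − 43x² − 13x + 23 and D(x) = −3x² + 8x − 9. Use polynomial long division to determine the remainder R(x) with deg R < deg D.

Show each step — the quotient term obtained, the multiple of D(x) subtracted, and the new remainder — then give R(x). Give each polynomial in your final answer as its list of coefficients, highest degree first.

Step 1: lead(24x⁸ − 61x⁷ + 43x⁶ + 59x⁵ − 59x⁴ + 20x³ − 43x² − 13x + 23) ÷ lead(D) = 24x⁸ ÷ −3x² = −8x⁶. Subtract (−8x⁶)·D = 24x⁸ − 64x⁷ + 72x⁶. Remainder: 3x⁷ − 29x⁶ + 59x⁵ − 59x⁴ + 20x³ − 43x² − 13x + 23.
Step 2: lead(3x⁷ − 29x⁶ + 59x⁵ − 59x⁴ + 20x³ − 43x² − 13x + 23) ÷ lead(D) = 3x⁷ ÷ −3x² = −x⁵. Subtract (−x⁵)·D = 3x⁷ − 8x⁶ + 9x⁵. Remainder: −21x⁶ + 50x⁵ − 59x⁴ + 20x³ − 43x² − 13x + 23.
Step 3: lead(−21x⁶ + 50x⁵ − 59x⁴ + 20x³ − 43x² − 13x + 23) ÷ lead(D) = −21x⁶ ÷ −3x² = 7x⁴. Subtract (7x⁴)·D = −21x⁶ + 56x⁵ − 63x⁴. Remainder: −6x⁵ + 4x⁴ + 20x³ − 43x² − 13x + 23.
Step 4: lead(−6x⁵ + 4x⁴ + 20x³ − 43x² − 13x + 23) ÷ lead(D) = −6x⁵ ÷ −3x² = 2x³. Subtract (2x³)·D = −6x⁵ + 16x⁴ − 18x³. Remainder: −12x⁴ + 38x³ − 43x² − 13x + 23.
Step 5: lead(−12x⁴ + 38x³ − 43x² − 13x + 23) ÷ lead(D) = −12x⁴ ÷ −3x² = 4x². Subtract (4x²)·D = −12x⁴ + 32x³ − 36x². Remainder: 6x³ − 7x² − 13x + 23.
Step 6: lead(6x³ − 7x² − 13x + 23) ÷ lead(D) = 6x³ ÷ −3x² = −2x. Subtract (−2x)·D = 6x³ − 16x² + 18x. Remainder: 9x² − 31x + 23.
Step 7: lead(9x² − 31x + 23) ÷ lead(D) = 9x² ÷ −3x² = −3. Subtract (−3)·D = 9x² − 24x + 27. Remainder: −7x − 4.

R = [-7, -4]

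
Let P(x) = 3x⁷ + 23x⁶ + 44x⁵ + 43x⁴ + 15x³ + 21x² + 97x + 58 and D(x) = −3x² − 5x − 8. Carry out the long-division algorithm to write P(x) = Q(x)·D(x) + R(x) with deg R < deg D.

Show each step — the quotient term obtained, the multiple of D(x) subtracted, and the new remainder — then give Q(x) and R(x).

Step 1: lead(3x⁷ + 23x⁶ + 44x⁵ + 43x⁴ + 15x³ + 21x² + 97x + 58) ÷ lead(D) = 3x⁷ ÷ −3x² = −x⁵. Subtract (−x⁵)·D = 3x⁷ + 5x⁶ + 8x⁵. Remainder: 18x⁶ + 36x⁵ + 43x⁴ + 15x³ + 21x² + 97x + 58.
Step 2: lead(18x⁶ + 36x⁵ + 43x⁴ + 15x³ + 21x² + 97x + 58) ÷ lead(D) = 18x⁶ ÷ −3x² = −6x⁴. Subtract (−6x⁴)·D = 18x⁶ + 30x⁵ + 48x⁴. Remainder: 6x⁵ − 5x⁴ + 15x³ + 21x² + 97x + 58.
Step 3: lead(6x⁵ − 5x⁴ + 15x³ + 21x² + 97x + 58) ÷ lead(D) = 6x⁵ ÷ −3x² = −2x³. Subtract (−2x³)·D = 6x⁵ + 10x⁴ + 16x³. Remainder: −15x⁴ − x³ + 21x² + 97x + 58.
Step 4: lead(−15x⁴ − x³ + 21x² + 97x + 58) ÷ lead(D) = −15x⁴ ÷ −3x² = 5x². Subtract (5x²)·D = −15x⁴ − 25x³ − 40x². Remainder: 24x³ + 61x² + 97x + 58.
Step 5: lead(24x³ + 61x² + 97x + 58) ÷ lead(D) = 24x³ ÷ −3x² = −8x. Subtract (−8x)·D = 24x³ + 40x² + 64x. Remainder: 21x² + 33x + 58.
Step 6: lead(21x² + 33x + 58) ÷ lead(D) = 21x² ÷ −3x² = −7. Subtract (−7)·D = 21x² + 35x + 56. Remainder: −2x + 2.

Q(x) = −x⁵ − 6x⁴ − 2x³ + 5x² − 8x − 7; R(x) = −2x + 2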